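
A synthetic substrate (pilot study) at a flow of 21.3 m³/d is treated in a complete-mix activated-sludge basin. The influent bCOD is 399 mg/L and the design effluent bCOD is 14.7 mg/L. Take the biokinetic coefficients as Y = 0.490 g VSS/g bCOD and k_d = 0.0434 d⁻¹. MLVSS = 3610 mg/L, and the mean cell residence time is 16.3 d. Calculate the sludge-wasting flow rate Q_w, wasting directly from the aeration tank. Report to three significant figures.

Rearranging the biomass balance for a CMAS with decay, V = Y·Q·ΔS·θ_c / [X·(1+k_d θ_c)] = 0.490 × 21.3 × (399 − 14.7) × 16.3 / [3610 × (1 + 0.0434 × 16.3)] = 6.54×10^4 / 6164 = 10.61 m³.
For wasting at MLVSS concentration, Q_w = V/θ_c = 10.61/16.3 = 0.6507 m³/d.

Q_w ≈ 0.651 m³/d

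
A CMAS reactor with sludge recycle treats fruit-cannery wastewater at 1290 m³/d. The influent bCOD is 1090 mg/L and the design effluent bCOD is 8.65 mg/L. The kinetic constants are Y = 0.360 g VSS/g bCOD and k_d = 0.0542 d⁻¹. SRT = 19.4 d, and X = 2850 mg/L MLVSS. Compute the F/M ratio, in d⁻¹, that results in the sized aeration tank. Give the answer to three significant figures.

Rearranging the biomass balance for a CMAS with decay, V = Y·Q·ΔS·θ_c / [X·(1+k_d θ_c)] = 0.360 × 1290 × (1090 − 8.65) × 19.4 / [2850 × (1 + 0.0542 × 19.4)] = 9.74×10^6 / 5847 = 1666 m³.
F/M = applied load / biomass = Q·S₀/(V·X) = 1290 × 1090 / (1666 × 2850) = 0.2961 d⁻¹.

F/M ≈ 0.296 d⁻¹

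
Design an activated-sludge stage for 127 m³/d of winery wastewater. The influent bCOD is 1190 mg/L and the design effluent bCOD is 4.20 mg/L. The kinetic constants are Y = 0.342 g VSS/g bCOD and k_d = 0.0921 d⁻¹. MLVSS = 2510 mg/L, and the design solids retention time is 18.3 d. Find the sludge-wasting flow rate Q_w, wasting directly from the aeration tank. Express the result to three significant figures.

Steady-state biomass mass balance: V·X·(1 + k_d·θ_c) = Y·Q·(S₀ − S)·θ_c, so V = 0.342 × 127 × (1190 − 4.20) × 18.3 / [2510 × (1 + 0.0921 × 18.3)] = 9.43×10^5 / 6740 = 139.8 m³.
For wasting at MLVSS concentration, Q_w = V/θ_c = 139.8/18.3 = 7.641 m³/d.

Q_w ≈ 7.64 m³/d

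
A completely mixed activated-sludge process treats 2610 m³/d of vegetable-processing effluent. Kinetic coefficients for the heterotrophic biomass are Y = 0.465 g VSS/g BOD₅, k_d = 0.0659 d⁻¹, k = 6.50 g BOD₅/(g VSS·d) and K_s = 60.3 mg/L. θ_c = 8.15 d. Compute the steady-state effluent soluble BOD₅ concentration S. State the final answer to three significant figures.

S ≈ 4.01 mg/L

Effluent substrate depends only on kinetics and SRT: S = K_s(1 + k_d θ_c) / [θ_c(Yk − k_d) − 1] = 60.3 × (1 + 0.0659 × 8.15) / [8.15 × (0.465 × 6.50 − 0.0659) − 1] = 92.69 / 23.10 = 4.013 mg/L.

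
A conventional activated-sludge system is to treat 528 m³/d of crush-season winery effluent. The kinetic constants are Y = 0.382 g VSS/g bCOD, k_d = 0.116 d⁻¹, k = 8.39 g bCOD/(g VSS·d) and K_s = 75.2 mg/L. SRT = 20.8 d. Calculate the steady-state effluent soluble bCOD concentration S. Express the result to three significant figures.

For a completely mixed reactor with recycle the Lawrence–McCarty relation gives S = K_s·(1 + k_d·θ_c) / [θ_c·(Y·k − k_d) − 1] = 75.2 × (1 + 0.116 × 20.8) / [20.8 × (0.382 × 8.39 − 0.116) − 1] = 256.6 / 63.25 = 4.058 mg/L.

S ≈ 4.06 mg/L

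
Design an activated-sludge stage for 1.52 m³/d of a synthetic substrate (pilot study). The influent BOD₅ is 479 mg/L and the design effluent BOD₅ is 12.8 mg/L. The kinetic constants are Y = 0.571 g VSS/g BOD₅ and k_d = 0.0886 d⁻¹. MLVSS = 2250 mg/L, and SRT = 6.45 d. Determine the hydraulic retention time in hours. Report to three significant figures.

τ ≈ 11.7 h

Steady-state biomass mass balance: V·X·(1 + k_d·θ_c) = Y·Q·(S₀ − S)·θ_c, so V = 0.571 × 1.52 × (479 − 12.8) × 6.45 / [2250 × (1 + 0.0886 × 6.45)] = 2.61×10^3 / 3536 = 0.7381 m³.
τ = V/Q = 0.7381/1.52 = 0.4856 d, or 11.65 h.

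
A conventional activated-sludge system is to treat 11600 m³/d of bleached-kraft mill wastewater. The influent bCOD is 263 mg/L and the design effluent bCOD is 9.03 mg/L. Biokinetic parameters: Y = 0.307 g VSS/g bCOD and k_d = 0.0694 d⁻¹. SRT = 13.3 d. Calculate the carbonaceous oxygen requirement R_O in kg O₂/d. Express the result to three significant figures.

The observed yield is Y_obs = Y/(1 + k_d·θ_c) = 0.307 / (1 + 0.0694 × 13.3) = 0.307 / 1.923 = 0.1596 g VSS per g bCOD removed.
Substrate removed = Q·(S₀ − S) = 11600 m³/d × (263 − 9.03) g/m³ = 2.95×10^6 g/d = 2946 kg/d.
Net sludge production P_X = 0.1596 × 2946 = 470.3 kg VSS/d.
R_O = Q·(S₀ − S) − 1.42·P_X = 2946 − 1.42 × 470.3 = 2278 kg O₂/d.

R_O ≈ 2280 kg O₂/d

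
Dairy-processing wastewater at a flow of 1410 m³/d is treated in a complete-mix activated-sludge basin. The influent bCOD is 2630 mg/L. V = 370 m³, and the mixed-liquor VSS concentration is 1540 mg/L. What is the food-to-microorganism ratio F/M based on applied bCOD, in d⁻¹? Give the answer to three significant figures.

F/M ≈ 6.51 d⁻¹

F/M = Q·S₀ / (V·X) = 1410 × 2630 / (370.0 × 1540) = 6.508 g bCOD·(g VSS·d)⁻¹.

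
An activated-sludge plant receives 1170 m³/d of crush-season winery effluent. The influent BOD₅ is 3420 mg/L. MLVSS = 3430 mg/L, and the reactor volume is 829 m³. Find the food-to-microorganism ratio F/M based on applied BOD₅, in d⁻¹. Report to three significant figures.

Food-to-microorganism ratio F/M = Q S₀ / (V X) = 1170 × 3420 / (829.0 × 3430) = 1.407 d⁻¹.

F/M ≈ 1.41 d⁻¹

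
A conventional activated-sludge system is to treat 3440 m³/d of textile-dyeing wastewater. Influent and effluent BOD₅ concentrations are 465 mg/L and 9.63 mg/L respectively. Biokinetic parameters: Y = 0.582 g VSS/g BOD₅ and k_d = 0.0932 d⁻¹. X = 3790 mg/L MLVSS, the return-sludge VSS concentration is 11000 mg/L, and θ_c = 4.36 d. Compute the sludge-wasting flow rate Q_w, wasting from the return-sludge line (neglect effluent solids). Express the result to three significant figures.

Q_w ≈ 58.9 m³/d

Steady-state biomass mass balance: V·X·(1 + k_d·θ_c) = Y·Q·(S₀ − S)·θ_c, so V = 0.582 × 3440 × (465 − 9.63) × 4.36 / [3790 × (1 + 0.0932 × 4.36)] = 3.97×10^6 / 5330 = 745.8 m³.
Wasting from the return line (neglecting effluent solids): Q_w = V·X / (θ_c·X_r) = 745.8 × 3790 / (4.36 × 11000) = 58.93 m³/d.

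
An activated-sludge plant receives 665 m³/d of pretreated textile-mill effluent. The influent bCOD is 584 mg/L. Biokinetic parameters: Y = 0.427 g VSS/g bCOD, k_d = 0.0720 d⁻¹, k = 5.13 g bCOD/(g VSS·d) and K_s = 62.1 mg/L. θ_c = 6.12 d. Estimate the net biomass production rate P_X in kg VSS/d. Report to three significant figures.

Effluent substrate depends only on kinetics and SRT: S = K_s(1 + k_d θ_c) / [θ_c(Yk − k_d) − 1] = 62.1 × (1 + 0.0720 × 6.12) / [6.12 × (0.427 × 5.13 − 0.0720) − 1] = 89.46 / 11.97 = 7.477 mg/L.
Observed yield with endogenous decay: Y_obs = Y / (1 + k_d·θ_c) = 0.427 / (1 + 0.0720 × 6.12) = 0.427 / 1.441 = 0.2964 g VSS/g bCOD.
ΔS = 584 − 7.48 = 576.5 mg/L, so the substrate removal rate is 665 × 576.5/1000 = 383.4 kg bCOD/d.
Net biomass production P_X = Y_obs × Q·(S₀ − S) = 0.2964 × 383.4 = 113.6 kg VSS/d.

P_X ≈ 114 kg VSS/d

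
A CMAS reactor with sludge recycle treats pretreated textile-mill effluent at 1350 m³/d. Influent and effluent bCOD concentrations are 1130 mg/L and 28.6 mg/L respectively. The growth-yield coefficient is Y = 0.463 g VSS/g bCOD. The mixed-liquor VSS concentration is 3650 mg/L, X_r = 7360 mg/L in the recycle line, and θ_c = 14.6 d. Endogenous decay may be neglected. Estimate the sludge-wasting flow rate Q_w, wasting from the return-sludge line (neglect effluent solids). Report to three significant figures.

V·X = Y·Q·ΔS·θ_c gives V = 0.463 × 1350 × (1130 − 28.6) × 14.6 / 3650 = 2754 m³.
Q_w = (V·X)/(θ_c X_r) = 2754 × 3650 / (14.6 × 7360) = 93.54 m³/d.

Q_w ≈ 93.5 m³/d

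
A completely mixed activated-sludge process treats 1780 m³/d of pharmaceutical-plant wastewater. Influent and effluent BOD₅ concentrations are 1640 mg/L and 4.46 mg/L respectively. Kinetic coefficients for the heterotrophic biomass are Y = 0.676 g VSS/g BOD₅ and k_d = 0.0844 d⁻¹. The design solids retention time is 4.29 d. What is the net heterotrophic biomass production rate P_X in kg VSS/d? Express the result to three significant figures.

P_X ≈ 1440 kg VSS/d

Y_obs = Y / (1 + k_d θ_c) = 0.676 / (1 + 0.0844 × 4.29) = 0.676 / 1.362 = 0.4963.
Q·(S₀ − S) = 1780 × (1640 − 4.46) × 10⁻³ = 2911 kg/d removed.
Net biomass production P_X = Y_obs × Q·(S₀ − S) = 0.4963 × 2911 = 1445 kg VSS/d.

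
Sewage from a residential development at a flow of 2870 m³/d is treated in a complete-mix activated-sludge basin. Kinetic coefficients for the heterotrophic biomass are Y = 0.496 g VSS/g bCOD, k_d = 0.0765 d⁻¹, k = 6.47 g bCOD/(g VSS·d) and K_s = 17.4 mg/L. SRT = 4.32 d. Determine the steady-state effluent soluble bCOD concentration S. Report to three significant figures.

S ≈ 1.85 mg/L

For a completely mixed reactor with recycle the Lawrence–McCarty relation gives S = K_s·(1 + k_d·θ_c) / [θ_c·(Y·k − k_d) − 1] = 17.4 × (1 + 0.0765 × 4.32) / [4.32 × (0.496 × 6.47 − 0.0765) − 1] = 23.15 / 12.53 = 1.847 mg/L.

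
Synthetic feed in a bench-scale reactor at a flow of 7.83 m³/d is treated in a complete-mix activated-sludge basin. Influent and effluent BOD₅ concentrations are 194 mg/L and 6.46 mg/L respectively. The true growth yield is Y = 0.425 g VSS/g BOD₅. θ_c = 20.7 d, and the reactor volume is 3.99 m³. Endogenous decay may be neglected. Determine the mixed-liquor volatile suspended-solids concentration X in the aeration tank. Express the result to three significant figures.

X ≈ 3240 mg/L

X = Y·Q·ΔS·θ_c / V = 0.425 × 7.83 × (194 − 6.46) × 20.7 / 3.99 = 3238 mg/L.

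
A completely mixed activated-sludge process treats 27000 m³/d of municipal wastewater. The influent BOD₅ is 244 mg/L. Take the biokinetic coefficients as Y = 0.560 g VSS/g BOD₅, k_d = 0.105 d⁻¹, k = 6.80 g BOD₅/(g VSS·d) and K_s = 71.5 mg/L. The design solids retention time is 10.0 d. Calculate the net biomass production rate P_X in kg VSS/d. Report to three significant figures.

For a completely mixed reactor with recycle the Lawrence–McCarty relation gives S = K_s·(1 + k_d·θ_c) / [θ_c·(Y·k − k_d) − 1] = 71.5 × (1 + 0.105 × 10.0) / [10.0 × (0.560 × 6.80 − 0.105) − 1] = 146.6 / 36.03 = 4.068 mg/L.
Observed yield with endogenous decay: Y_obs = Y / (1 + k_d·θ_c) = 0.560 / (1 + 0.105 × 10.0) = 0.560 / 2.050 = 0.2732 g VSS/g BOD₅.
Q·(S₀ − S) = 27000 × (244 − 4.07) × 10⁻³ = 6478 kg/d removed.
So the net sludge growth is P_X = 0.2732 × 6478 = 1770 kg VSS/d.

P_X ≈ 1770 kg VSS/d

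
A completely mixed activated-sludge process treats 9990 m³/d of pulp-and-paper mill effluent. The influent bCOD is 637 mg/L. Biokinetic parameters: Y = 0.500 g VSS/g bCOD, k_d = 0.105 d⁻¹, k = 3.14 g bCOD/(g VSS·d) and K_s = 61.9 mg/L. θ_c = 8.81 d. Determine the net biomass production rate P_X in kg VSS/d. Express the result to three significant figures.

P_X ≈ 1630 kg VSS/d

Effluent substrate depends only on kinetics and SRT: S = K_s(1 + k_d θ_c) / [θ_c(Yk − k_d) − 1] = 61.9 × (1 + 0.105 × 8.81) / [8.81 × (0.500 × 3.14 − 0.105) − 1] = 119.2 / 11.91 = 10.01 mg/L.
Observed yield with endogenous decay: Y_obs = Y / (1 + k_d·θ_c) = 0.500 / (1 + 0.105 × 8.81) = 0.500 / 1.925 = 0.2597 g VSS/g bCOD.
Mass of bCOD removed per day: Q(S₀ − S) = 9990 × 627.0 g/m³ = 6264 kg/d.
Biomass produced: P_X = Y_obs·Q·ΔS = 0.2597 × 6264 ≈ 1627 kg VSS/d.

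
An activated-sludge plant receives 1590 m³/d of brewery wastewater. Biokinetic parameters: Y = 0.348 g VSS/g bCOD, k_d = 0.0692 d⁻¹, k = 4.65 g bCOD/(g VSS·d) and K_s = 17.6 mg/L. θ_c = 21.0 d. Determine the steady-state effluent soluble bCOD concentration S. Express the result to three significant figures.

S ≈ 1.37 mg/L

From the Monod/SRT balance for a CMAS, S = K_s·(1+k_d θ_c)/[θ_c·(Y k − k_d) − 1] = 17.6 × (1 + 0.0692 × 21.0) / [21.0 × (0.348 × 4.65 − 0.0692) − 1] = 43.18 / 31.53 = 1.369 mg/L.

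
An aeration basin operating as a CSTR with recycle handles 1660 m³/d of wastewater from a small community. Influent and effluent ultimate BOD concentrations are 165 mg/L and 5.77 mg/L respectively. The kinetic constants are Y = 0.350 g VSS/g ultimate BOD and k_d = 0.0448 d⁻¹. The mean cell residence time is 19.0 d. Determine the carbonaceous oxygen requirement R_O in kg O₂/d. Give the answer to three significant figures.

Y_obs = Y / (1 + k_d θ_c) = 0.350 / (1 + 0.0448 × 19.0) = 0.350 / 1.851 = 0.1891.
Mass of ultimate BOD removed per day: Q(S₀ − S) = 1660 × 159.2 g/m³ = 264.3 kg/d.
Net sludge production P_X = 0.1891 × 264.3 = 49.97 kg VSS/d.
Carbonaceous O₂ demand = substrate oxidised − cell-mass equivalent = 264.3 − 1.42 × 49.97 = 193.4 kg O₂/d.

R_O ≈ 193 kg O₂/d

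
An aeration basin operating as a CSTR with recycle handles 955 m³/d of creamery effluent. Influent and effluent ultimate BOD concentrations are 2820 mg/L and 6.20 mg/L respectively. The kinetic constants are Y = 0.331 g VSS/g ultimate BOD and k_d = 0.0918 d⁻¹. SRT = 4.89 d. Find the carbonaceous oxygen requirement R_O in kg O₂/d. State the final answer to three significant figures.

Correct the yield for decay: Y_obs = Y/(1 + k_d θ_c) = 0.331 / (1 + 0.0918 × 4.89) = 0.331 / 1.449 = 0.2284.
Substrate removed = Q·(S₀ − S) = 955 m³/d × (2820 − 6.20) g/m³ = 2.69×10^6 g/d = 2687 kg/d.
Biomass synthesised: P_X = Y_obs × 2687 = 613.9 kg VSS/d.
Carbonaceous O₂ demand = substrate oxidised − cell-mass equivalent = 2687 − 1.42 × 613.9 = 1815 kg O₂/d.

R_O ≈ 1820 kg O₂/d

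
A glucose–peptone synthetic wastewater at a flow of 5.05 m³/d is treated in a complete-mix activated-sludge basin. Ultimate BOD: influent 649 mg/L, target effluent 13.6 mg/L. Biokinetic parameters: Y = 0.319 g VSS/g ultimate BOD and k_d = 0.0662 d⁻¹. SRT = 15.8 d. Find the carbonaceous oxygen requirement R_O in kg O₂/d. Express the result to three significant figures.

R_O ≈ 2.50 kg O₂/d

Y_obs = Y / (1 + k_d θ_c) = 0.319 / (1 + 0.0662 × 15.8) = 0.319 / 2.046 = 0.1559.
ΔS = 649 − 13.6 = 635.4 mg/L, so the substrate removal rate is 5.05 × 635.4/1000 = 3.209 kg ultimate BOD/d.
P_X = Y_obs·Q·(S₀ − S) = 0.1559 × 3.209 = 0.5003 kg VSS/d.
Carbonaceous O₂ demand = substrate oxidised − cell-mass equivalent = 3.209 − 1.42 × 0.5003 = 2.498 kg O₂/d.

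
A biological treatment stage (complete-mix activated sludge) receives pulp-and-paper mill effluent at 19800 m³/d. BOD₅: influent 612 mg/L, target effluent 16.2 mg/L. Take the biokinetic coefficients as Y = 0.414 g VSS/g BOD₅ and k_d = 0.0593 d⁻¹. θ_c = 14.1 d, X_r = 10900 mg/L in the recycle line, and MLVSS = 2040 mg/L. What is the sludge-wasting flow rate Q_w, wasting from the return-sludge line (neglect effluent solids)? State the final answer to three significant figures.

From the SRT design equation V = Y Q (S₀−S) θ_c / [X (1 + k_d θ_c)] = 0.414 × 19800 × (612 − 16.2) × 14.1 / [2040 × (1 + 0.0593 × 14.1)] = 6.89×10^7 / 3746 = 18384 m³.
Q_w = (V·X)/(θ_c X_r) = 18384 × 2040 / (14.1 × 10900) = 244.0 m³/d.

Q_w ≈ 244 m³/d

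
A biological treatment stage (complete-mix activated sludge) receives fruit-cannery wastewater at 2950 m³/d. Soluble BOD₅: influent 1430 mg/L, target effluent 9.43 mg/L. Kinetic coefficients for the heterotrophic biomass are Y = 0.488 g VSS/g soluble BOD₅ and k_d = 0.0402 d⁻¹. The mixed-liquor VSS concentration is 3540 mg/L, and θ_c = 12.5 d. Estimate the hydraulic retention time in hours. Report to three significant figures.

Rearranging the biomass balance for a CMAS with decay, V = Y·Q·ΔS·θ_c / [X·(1+k_d θ_c)] = 0.488 × 2950 × (1430 − 9.43) × 12.5 / [3540 × (1 + 0.0402 × 12.5)] = 2.56×10^7 / 5319 = 4806 m³.
τ = V/Q = 4806/2950 = 1.629 d, or 39.10 h.

τ ≈ 39.1 h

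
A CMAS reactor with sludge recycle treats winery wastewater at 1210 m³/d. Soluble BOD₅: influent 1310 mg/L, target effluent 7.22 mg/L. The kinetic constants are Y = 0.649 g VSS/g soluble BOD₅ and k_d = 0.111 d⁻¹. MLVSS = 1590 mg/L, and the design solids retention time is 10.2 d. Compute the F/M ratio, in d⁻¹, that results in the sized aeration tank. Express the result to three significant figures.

F/M ≈ 0.324 d⁻¹

From the SRT design equation V = Y Q (S₀−S) θ_c / [X (1 + k_d θ_c)] = 0.649 × 1210 × (1310 − 7.22) × 10.2 / [1590 × (1 + 0.111 × 10.2)] = 1.04×10^7 / 3390 = 3078 m³.
F/M = applied load / biomass = Q·S₀/(V·X) = 1210 × 1310 / (3078 × 1590) = 0.3239 d⁻¹.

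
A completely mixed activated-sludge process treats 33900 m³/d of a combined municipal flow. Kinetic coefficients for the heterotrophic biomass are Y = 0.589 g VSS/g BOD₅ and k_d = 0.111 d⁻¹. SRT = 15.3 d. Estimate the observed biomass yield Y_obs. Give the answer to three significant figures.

Correct the yield for decay: Y_obs = Y/(1 + k_d θ_c) = 0.589 / (1 + 0.111 × 15.3) = 0.589 / 2.698 = 0.2183.

Y_obs ≈ 0.218 g VSS/g BOD₅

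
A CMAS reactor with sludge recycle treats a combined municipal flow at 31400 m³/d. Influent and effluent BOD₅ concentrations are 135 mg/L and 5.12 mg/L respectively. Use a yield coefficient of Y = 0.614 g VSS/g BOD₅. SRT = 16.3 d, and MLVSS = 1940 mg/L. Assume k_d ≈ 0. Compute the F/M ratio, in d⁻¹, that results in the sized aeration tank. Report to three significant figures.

F/M ≈ 0.104 d⁻¹

Biomass mass balance (decay neglected): V·X = Y·Q·(S₀ − S)·θ_c, so V = 0.614 × 31400 × (135 − 5.12) × 16.3 / 1940 = 21039 m³.
Food-to-microorganism ratio F/M = Q S₀ / (V X) = 31400 × 135 / (21039 × 1940) = 0.1039 d⁻¹.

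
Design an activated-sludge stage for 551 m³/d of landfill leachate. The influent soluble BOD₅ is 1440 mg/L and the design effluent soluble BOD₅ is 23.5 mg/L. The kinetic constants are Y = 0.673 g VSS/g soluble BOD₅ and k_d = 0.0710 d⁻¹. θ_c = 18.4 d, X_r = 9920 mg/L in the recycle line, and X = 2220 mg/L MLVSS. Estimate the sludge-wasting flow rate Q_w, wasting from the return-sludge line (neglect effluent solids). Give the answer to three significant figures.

Steady-state biomass mass balance: V·X·(1 + k_d·θ_c) = Y·Q·(S₀ − S)·θ_c, so V = 0.673 × 551 × (1440 − 23.5) × 18.4 / [2220 × (1 + 0.0710 × 18.4)] = 9.66×10^6 / 5120 = 1888 m³.
Q_w = (V·X)/(θ_c X_r) = 1888 × 2220 / (18.4 × 9920) = 22.96 m³/d.

Q_w ≈ 23.0 m³/d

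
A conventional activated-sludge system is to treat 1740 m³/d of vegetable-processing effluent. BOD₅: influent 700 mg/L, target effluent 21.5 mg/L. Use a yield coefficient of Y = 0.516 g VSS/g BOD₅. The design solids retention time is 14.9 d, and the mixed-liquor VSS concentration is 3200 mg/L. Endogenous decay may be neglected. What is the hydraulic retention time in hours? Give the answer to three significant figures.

Biomass mass balance (decay neglected): V·X = Y·Q·(S₀ − S)·θ_c, so V = 0.516 × 1740 × (700 − 21.5) × 14.9 / 3200 = 2837 m³.
Hydraulic retention time τ = V/Q = 2837 / 1740 = 1.630 d = 39.12 h.

τ ≈ 39.1 h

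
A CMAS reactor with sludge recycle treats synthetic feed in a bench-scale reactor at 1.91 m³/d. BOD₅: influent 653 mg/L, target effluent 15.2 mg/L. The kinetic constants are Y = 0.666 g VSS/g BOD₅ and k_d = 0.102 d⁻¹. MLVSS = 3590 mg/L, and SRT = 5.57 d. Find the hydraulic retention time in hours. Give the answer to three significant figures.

From the SRT design equation V = Y Q (S₀−S) θ_c / [X (1 + k_d θ_c)] = 0.666 × 1.91 × (653 − 15.2) × 5.57 / [3590 × (1 + 0.102 × 5.57)] = 4.52×10^3 / 5630 = 0.8027 m³.
HRT = V/Q = 0.8027 m³ / 1.91 m³·d⁻¹ = 0.4203 d × 24 = 10.09 h.

τ ≈ 10.1 h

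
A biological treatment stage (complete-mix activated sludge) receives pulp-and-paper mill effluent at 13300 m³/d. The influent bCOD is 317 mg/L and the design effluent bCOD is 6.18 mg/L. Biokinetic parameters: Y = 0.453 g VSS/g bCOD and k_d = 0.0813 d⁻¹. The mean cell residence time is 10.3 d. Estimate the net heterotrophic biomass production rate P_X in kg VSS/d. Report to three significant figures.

P_X ≈ 1020 kg VSS/d

Correct the yield for decay: Y_obs = Y/(1 + k_d θ_c) = 0.453 / (1 + 0.0813 × 10.3) = 0.453 / 1.837 = 0.2465.
Substrate removed = Q·(S₀ − S) = 13300 m³/d × (317 − 6.18) g/m³ = 4.13×10^6 g/d = 4134 kg/d.
P_X = Y_obs · Q(S₀ − S) = 0.2465 × 4134 = 1019 kg VSS/d.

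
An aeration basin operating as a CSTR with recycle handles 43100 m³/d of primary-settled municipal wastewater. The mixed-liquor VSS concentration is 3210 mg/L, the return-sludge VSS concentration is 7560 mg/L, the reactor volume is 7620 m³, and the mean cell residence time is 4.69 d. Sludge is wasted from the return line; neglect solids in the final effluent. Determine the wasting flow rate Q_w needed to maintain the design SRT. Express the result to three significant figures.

Wasting from the return line (neglecting effluent solids): Q_w = V·X / (θ_c·X_r) = 7620 × 3210 / (4.69 × 7560) = 689.9 m³/d.

Q_w ≈ 690 m³/d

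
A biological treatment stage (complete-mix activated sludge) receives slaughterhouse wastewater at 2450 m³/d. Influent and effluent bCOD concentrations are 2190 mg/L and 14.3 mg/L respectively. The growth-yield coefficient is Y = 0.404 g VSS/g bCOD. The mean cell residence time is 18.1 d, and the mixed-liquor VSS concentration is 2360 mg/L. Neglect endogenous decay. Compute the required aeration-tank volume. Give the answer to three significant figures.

V ≈ 16500 m³

V·X = Y·Q·ΔS·θ_c gives V = 0.404 × 2450 × (2190 − 14.3) × 18.1 / 2360 = 16516 m³.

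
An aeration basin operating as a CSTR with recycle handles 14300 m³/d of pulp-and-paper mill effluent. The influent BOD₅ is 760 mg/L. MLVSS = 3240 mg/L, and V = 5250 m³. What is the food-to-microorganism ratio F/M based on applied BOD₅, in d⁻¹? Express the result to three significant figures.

F/M ≈ 0.639 d⁻¹

Food-to-microorganism ratio F/M = Q S₀ / (V X) = 14300 × 760 / (5250 × 3240) = 0.6389 d⁻¹.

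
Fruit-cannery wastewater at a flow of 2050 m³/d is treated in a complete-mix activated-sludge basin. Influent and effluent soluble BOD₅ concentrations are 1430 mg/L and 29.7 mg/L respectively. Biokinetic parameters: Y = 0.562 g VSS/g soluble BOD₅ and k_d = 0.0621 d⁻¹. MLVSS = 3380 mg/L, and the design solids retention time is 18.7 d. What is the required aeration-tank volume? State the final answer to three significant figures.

Rearranging the biomass balance for a CMAS with decay, V = Y·Q·ΔS·θ_c / [X·(1+k_d θ_c)] = 0.562 × 2050 × (1430 − 29.7) × 18.7 / [3380 × (1 + 0.0621 × 18.7)] = 3.02×10^7 / 7305 = 4130 m³.

V ≈ 4130 m³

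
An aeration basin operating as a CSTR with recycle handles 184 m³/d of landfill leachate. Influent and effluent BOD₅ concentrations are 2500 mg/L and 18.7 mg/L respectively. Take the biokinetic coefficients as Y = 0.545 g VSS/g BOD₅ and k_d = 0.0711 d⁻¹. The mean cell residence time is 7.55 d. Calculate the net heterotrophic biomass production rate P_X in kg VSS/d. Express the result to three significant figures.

Correct the yield for decay: Y_obs = Y/(1 + k_d θ_c) = 0.545 / (1 + 0.0711 × 7.55) = 0.545 / 1.537 = 0.3546.
ΔS = 2500 − 18.7 = 2481 mg/L, so the substrate removal rate is 184 × 2481/1000 = 456.6 kg BOD₅/d.
Net biomass production P_X = Y_obs × Q·(S₀ − S) = 0.3546 × 456.6 = 161.9 kg VSS/d.

P_X ≈ 162 kg VSS/d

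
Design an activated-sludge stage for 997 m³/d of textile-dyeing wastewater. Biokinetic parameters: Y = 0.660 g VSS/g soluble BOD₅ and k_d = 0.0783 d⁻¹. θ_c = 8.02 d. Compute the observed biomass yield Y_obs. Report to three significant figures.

Y_obs ≈ 0.405 g VSS/g soluble BOD₅

Correct the yield for decay: Y_obs = Y/(1 + k_d θ_c) = 0.660 / (1 + 0.0783 × 8.02) = 0.660 / 1.628 = 0.4054.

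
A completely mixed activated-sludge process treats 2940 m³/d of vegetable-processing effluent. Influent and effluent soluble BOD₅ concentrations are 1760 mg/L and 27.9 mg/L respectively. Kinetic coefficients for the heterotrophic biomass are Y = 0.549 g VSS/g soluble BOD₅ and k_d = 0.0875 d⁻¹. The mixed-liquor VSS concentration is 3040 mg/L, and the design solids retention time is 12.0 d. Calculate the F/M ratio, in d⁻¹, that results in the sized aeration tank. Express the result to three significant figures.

F/M ≈ 0.316 d⁻¹

From the SRT design equation V = Y Q (S₀−S) θ_c / [X (1 + k_d θ_c)] = 0.549 × 2940 × (1760 − 27.9) × 12.0 / [3040 × (1 + 0.0875 × 12.0)] = 3.35×10^7 / 6232 = 5383 m³.
F/M = applied load / biomass = Q·S₀/(V·X) = 2940 × 1760 / (5383 × 3040) = 0.3162 d⁻¹.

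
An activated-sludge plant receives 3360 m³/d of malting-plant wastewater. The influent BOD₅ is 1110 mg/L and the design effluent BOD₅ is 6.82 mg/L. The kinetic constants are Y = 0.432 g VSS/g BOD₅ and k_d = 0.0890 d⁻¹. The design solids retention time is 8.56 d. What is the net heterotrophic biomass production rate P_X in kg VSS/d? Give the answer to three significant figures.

P_X ≈ 909 kg VSS/d

Correct the yield for decay: Y_obs = Y/(1 + k_d θ_c) = 0.432 / (1 + 0.0890 × 8.56) = 0.432 / 1.762 = 0.2452.
Substrate removed = Q·(S₀ − S) = 3360 m³/d × (1110 − 6.82) g/m³ = 3.71×10^6 g/d = 3707 kg/d.
So the net sludge growth is P_X = 0.2452 × 3707 = 908.9 kg VSS/d.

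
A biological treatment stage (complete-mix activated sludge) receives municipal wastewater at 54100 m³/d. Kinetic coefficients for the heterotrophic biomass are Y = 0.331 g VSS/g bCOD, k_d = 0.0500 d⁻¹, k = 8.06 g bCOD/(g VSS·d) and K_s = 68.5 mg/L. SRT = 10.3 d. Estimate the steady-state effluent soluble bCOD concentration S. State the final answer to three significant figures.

From the Monod/SRT balance for a CMAS, S = K_s·(1+k_d θ_c)/[θ_c·(Y k − k_d) − 1] = 68.5 × (1 + 0.0500 × 10.3) / [10.3 × (0.331 × 8.06 − 0.0500) − 1] = 103.8 / 25.96 = 3.997 mg/L.

S ≈ 4.00 mg/L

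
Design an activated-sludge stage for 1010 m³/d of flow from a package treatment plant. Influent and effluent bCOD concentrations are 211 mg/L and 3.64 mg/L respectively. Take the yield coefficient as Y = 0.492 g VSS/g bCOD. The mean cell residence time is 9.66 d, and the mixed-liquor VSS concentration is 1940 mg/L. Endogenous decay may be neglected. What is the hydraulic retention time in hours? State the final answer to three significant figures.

τ ≈ 12.2 h

Biomass mass balance (decay neglected): V·X = Y·Q·(S₀ − S)·θ_c, so V = 0.492 × 1010 × (211 − 3.64) × 9.66 / 1940 = 513.1 m³.
τ = V/Q = 513.1/1010 = 0.5080 d, or 12.19 h.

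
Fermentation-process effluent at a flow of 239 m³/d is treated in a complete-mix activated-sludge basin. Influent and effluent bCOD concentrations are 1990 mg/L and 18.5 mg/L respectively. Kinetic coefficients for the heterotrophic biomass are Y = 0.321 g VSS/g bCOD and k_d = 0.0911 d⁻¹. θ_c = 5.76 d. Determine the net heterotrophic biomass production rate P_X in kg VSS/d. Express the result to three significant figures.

P_X ≈ 99.2 kg VSS/d

Correct the yield for decay: Y_obs = Y/(1 + k_d θ_c) = 0.321 / (1 + 0.0911 × 5.76) = 0.321 / 1.525 = 0.2105.
ΔS = 1990 − 18.5 = 1972 mg/L, so the substrate removal rate is 239 × 1972/1000 = 471.2 kg bCOD/d.
So the net sludge growth is P_X = 0.2105 × 471.2 = 99.20 kg VSS/d.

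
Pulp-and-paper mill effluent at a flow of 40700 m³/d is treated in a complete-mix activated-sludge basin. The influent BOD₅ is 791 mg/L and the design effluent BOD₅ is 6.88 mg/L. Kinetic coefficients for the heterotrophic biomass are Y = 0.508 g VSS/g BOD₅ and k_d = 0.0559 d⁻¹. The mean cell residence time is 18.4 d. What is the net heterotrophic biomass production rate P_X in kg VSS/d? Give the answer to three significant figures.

The observed yield is Y_obs = Y/(1 + k_d·θ_c) = 0.508 / (1 + 0.0559 × 18.4) = 0.508 / 2.029 = 0.2504 g VSS per g BOD₅ removed.
Substrate removed = Q·(S₀ − S) = 40700 m³/d × (791 − 6.88) g/m³ = 3.19×10^7 g/d = 31914 kg/d.
Net biomass production P_X = Y_obs × Q·(S₀ − S) = 0.2504 × 31914 = 7992 kg VSS/d.

P_X ≈ 7990 kg VSS/d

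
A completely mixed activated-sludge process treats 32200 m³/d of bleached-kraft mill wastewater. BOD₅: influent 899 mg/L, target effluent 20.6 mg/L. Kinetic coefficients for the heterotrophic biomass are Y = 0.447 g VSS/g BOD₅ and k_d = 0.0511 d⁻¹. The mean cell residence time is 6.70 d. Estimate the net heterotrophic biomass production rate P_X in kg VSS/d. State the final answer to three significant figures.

P_X ≈ 9420 kg VSS/d

Observed yield with endogenous decay: Y_obs = Y / (1 + k_d·θ_c) = 0.447 / (1 + 0.0511 × 6.70) = 0.447 / 1.342 = 0.3330 g VSS/g BOD₅.
Substrate removed = Q·(S₀ − S) = 32200 m³/d × (899 − 20.6) g/m³ = 2.83×10^7 g/d = 28284 kg/d.
Net biomass production P_X = Y_obs × Q·(S₀ − S) = 0.3330 × 28284 = 9419 kg VSS/d.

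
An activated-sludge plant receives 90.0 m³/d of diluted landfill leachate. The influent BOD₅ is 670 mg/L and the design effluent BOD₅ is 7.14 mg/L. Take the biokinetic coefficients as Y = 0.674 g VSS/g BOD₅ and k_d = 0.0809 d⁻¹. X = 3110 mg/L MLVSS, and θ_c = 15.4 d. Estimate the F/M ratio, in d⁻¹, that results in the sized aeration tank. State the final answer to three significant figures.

F/M ≈ 0.219 d⁻¹

From the SRT design equation V = Y Q (S₀−S) θ_c / [X (1 + k_d θ_c)] = 0.674 × 90.0 × (670 − 7.14) × 15.4 / [3110 × (1 + 0.0809 × 15.4)] = 6.19×10^5 / 6985 = 88.65 m³.
F/M = Q·S₀ / (V·X) = 90.0 × 670 / (88.65 × 3110) = 0.2187 g BOD₅·(g VSS·d)⁻¹.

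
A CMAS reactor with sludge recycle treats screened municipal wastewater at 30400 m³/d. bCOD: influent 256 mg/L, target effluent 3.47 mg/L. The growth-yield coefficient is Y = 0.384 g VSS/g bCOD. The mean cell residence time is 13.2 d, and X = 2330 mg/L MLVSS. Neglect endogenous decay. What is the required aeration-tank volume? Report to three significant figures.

Biomass mass balance (decay neglected): V·X = Y·Q·(S₀ − S)·θ_c, so V = 0.384 × 30400 × (256 − 3.47) × 13.2 / 2330 = 16701 m³.

V ≈ 16700 m³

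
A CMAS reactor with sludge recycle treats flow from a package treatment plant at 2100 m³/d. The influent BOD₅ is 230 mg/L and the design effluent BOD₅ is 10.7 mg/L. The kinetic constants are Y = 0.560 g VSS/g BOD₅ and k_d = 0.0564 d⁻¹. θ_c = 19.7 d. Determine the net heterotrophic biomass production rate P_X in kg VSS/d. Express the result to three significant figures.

P_X ≈ 122 kg VSS/d

Correct the yield for decay: Y_obs = Y/(1 + k_d θ_c) = 0.560 / (1 + 0.0564 × 19.7) = 0.560 / 2.111 = 0.2653.
Mass of BOD₅ removed per day: Q(S₀ − S) = 2100 × 219.3 g/m³ = 460.5 kg/d.
P_X = Y_obs · Q(S₀ − S) = 0.2653 × 460.5 = 122.2 kg VSS/d.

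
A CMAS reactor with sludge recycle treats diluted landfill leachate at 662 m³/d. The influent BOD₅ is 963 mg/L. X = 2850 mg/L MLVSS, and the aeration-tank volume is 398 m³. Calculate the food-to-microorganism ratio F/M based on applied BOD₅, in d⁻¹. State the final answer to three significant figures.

F/M = Q·S₀ / (V·X) = 662 × 963 / (398.0 × 2850) = 0.5620 g BOD₅·(g VSS·d)⁻¹.

F/M ≈ 0.562 d⁻¹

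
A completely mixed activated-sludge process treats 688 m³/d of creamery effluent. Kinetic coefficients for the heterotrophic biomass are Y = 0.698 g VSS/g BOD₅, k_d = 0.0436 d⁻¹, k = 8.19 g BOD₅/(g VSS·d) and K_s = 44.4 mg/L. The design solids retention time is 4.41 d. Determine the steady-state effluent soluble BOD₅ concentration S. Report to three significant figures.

From the Monod/SRT balance for a CMAS, S = K_s·(1+k_d θ_c)/[θ_c·(Y k − k_d) − 1] = 44.4 × (1 + 0.0436 × 4.41) / [4.41 × (0.698 × 8.19 − 0.0436) − 1] = 52.94 / 24.02 = 2.204 mg/L.

S ≈ 2.20 mg/L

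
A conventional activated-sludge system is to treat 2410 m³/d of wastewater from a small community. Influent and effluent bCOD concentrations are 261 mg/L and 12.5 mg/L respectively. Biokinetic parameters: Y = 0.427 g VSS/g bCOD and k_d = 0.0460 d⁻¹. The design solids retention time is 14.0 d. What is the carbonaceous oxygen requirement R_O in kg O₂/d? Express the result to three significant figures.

Correct the yield for decay: Y_obs = Y/(1 + k_d θ_c) = 0.427 / (1 + 0.0460 × 14.0) = 0.427 / 1.644 = 0.2597.
Q·(S₀ − S) = 2410 × (261 − 12.5) × 10⁻³ = 598.9 kg/d removed.
Biomass synthesised: P_X = Y_obs × 598.9 = 155.5 kg VSS/d.
R_O = Q·(S₀ − S) − 1.42·P_X = 598.9 − 1.42 × 155.5 = 378.0 kg O₂/d.

R_O ≈ 378 kg O₂/d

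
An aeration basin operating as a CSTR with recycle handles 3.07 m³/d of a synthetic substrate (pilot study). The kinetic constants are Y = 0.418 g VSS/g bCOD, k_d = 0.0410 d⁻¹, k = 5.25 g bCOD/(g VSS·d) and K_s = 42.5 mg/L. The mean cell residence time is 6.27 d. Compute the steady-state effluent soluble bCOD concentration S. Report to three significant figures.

For a completely mixed reactor with recycle the Lawrence–McCarty relation gives S = K_s·(1 + k_d·θ_c) / [θ_c·(Y·k − k_d) − 1] = 42.5 × (1 + 0.0410 × 6.27) / [6.27 × (0.418 × 5.25 − 0.0410) − 1] = 53.43 / 12.50 = 4.273 mg/L.

S ≈ 4.27 mg/L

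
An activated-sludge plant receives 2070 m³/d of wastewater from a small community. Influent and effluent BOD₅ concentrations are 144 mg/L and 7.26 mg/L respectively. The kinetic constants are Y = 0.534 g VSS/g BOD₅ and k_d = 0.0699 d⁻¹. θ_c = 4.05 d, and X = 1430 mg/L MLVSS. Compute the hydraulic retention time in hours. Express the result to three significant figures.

From the SRT design equation V = Y Q (S₀−S) θ_c / [X (1 + k_d θ_c)] = 0.534 × 2070 × (144 − 7.26) × 4.05 / [1430 × (1 + 0.0699 × 4.05)] = 6.12×10^5 / 1835 = 333.6 m³.
HRT = V/Q = 333.6 m³ / 2070 m³·d⁻¹ = 0.1612 d × 24 = 3.868 h.

τ ≈ 3.87 h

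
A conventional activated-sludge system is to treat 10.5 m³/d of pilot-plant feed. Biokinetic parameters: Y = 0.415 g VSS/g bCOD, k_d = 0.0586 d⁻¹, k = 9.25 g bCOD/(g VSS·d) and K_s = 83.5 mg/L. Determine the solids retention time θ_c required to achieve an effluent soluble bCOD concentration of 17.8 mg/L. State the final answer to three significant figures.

At the target effluent, Y k S/(K_s+S) = 0.415×9.25×17.8/101.3 = 0.6745 d⁻¹.
θ_c = 1/(μ − k_d) = 1/(0.6745 − 0.0586) = 1/0.6159 = 1.624 d.

θ_c ≈ 1.62 d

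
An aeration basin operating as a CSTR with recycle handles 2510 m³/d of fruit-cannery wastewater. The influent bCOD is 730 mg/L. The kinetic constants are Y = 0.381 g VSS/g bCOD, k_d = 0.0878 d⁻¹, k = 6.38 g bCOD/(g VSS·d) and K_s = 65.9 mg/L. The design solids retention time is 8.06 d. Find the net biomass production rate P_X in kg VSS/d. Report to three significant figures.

P_X ≈ 405 kg VSS/d

Effluent substrate depends only on kinetics and SRT: S = K_s(1 + k_d θ_c) / [θ_c(Yk − k_d) − 1] = 65.9 × (1 + 0.0878 × 8.06) / [8.06 × (0.381 × 6.38 − 0.0878) − 1] = 112.5 / 17.88 = 6.292 mg/L.
Observed yield with endogenous decay: Y_obs = Y / (1 + k_d·θ_c) = 0.381 / (1 + 0.0878 × 8.06) = 0.381 / 1.708 = 0.2231 g VSS/g bCOD.
Mass of bCOD removed per day: Q(S₀ − S) = 2510 × 723.7 g/m³ = 1817 kg/d.
Net biomass production P_X = Y_obs × Q·(S₀ − S) = 0.2231 × 1817 = 405.3 kg VSS/d.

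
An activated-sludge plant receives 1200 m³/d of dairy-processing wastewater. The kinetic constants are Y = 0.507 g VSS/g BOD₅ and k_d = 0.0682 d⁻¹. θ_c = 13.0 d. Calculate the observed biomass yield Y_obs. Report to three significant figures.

Y_obs ≈ 0.269 g VSS/g BOD₅

Observed yield with endogenous decay: Y_obs = Y / (1 + k_d·θ_c) = 0.507 / (1 + 0.0682 × 13.0) = 0.507 / 1.887 = 0.2687 g VSS/g BOD₅.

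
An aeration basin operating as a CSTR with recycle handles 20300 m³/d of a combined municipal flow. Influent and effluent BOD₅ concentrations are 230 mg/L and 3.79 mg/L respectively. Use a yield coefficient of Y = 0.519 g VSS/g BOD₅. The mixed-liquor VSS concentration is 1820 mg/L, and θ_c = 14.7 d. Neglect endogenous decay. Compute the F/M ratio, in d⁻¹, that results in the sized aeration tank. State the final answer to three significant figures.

F/M ≈ 0.133 d⁻¹

With k_d = 0 the design equation reduces to V = Y Q (S₀−S) θ_c / X = 0.519 × 20300 × (230 − 3.79) × 14.7 / 1820 = 19250 m³.
F/M = applied load / biomass = Q·S₀/(V·X) = 20300 × 230 / (19250 × 1820) = 0.1333 d⁻¹.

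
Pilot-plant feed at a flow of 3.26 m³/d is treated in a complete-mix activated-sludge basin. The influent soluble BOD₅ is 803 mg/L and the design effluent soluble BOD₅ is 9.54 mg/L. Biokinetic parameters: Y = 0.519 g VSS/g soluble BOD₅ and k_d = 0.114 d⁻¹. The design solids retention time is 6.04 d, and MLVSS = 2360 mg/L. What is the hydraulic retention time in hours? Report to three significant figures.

Rearranging the biomass balance for a CMAS with decay, V = Y·Q·ΔS·θ_c / [X·(1+k_d θ_c)] = 0.519 × 3.26 × (803 − 9.54) × 6.04 / [2360 × (1 + 0.114 × 6.04)] = 8.11×10^3 / 3985 = 2.035 m³.
τ = V/Q = 2.035/3.26 = 0.6242 d, or 14.98 h.

τ ≈ 15.0 h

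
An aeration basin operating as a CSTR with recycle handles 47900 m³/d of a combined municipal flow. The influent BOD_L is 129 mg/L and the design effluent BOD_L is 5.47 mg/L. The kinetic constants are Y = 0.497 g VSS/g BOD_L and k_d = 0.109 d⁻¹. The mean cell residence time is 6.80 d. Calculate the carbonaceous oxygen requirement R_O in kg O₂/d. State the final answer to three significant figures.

R_O ≈ 3520 kg O₂/d

Y_obs = Y / (1 + k_d θ_c) = 0.497 / (1 + 0.109 × 6.80) = 0.497 / 1.741 = 0.2854.
Q·(S₀ − S) = 47900 × (129 − 5.47) × 10⁻³ = 5917 kg/d removed.
Net sludge production P_X = 0.2854 × 5917 = 1689 kg VSS/d.
Carbonaceous O₂ demand = substrate oxidised − cell-mass equivalent = 5917 − 1.42 × 1689 = 3519 kg O₂/d.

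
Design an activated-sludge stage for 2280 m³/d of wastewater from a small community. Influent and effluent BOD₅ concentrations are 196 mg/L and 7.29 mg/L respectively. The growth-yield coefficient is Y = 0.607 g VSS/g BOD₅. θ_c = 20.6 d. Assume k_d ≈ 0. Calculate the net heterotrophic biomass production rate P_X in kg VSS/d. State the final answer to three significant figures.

P_X ≈ 261 kg VSS/d

Since k_d ≈ 0, Y_obs = Y = 0.607 g VSS/g BOD₅.
Substrate removed = Q·(S₀ − S) = 2280 m³/d × (196 − 7.29) g/m³ = 4.3×10^5 g/d = 430.3 kg/d.
Net biomass production P_X = Y_obs × Q·(S₀ − S) = 0.6070 × 430.3 = 261.2 kg VSS/d.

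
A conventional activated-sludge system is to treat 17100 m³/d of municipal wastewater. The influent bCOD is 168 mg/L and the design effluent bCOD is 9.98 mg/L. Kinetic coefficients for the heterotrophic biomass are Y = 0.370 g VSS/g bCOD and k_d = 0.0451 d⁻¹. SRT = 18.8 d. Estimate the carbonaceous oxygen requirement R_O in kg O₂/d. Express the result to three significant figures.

R_O ≈ 1930 kg O₂/d

Observed yield with endogenous decay: Y_obs = Y / (1 + k_d·θ_c) = 0.370 / (1 + 0.0451 × 18.8) = 0.370 / 1.848 = 0.2002 g VSS/g bCOD.
Q·(S₀ − S) = 17100 × (168 − 9.98) × 10⁻³ = 2702 kg/d removed.
Biomass synthesised: P_X = Y_obs × 2702 = 541.0 kg VSS/d.
R_O = Q·ΔS − 1.42 P_X = 2702 − 768.3 = 1934 kg O₂/d.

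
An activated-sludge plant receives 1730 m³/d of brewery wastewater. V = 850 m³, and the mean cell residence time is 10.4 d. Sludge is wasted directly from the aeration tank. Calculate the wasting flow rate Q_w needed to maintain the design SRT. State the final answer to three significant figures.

Q_w ≈ 81.7 m³/d

For wasting at MLVSS concentration, Q_w = V/θ_c = 850.0/10.4 = 81.73 m³/d.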